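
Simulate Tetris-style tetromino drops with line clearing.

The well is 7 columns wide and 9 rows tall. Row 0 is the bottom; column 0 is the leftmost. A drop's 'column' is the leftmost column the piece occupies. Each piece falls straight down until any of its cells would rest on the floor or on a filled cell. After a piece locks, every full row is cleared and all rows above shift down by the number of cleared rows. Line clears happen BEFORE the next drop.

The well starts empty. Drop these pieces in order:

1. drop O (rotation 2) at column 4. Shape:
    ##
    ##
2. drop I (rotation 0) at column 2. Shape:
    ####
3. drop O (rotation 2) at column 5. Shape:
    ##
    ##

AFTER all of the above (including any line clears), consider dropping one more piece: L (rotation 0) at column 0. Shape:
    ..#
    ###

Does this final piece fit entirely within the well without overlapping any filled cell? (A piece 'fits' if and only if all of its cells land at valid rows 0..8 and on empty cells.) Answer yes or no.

Drop 1: O rot2 at col 4 lands with bottom-row=0; cleared 0 line(s) (total 0); column heights now [0 0 0 0 2 2 0], max=2
Drop 2: I rot0 at col 2 lands with bottom-row=2; cleared 0 line(s) (total 0); column heights now [0 0 3 3 3 3 0], max=3
Drop 3: O rot2 at col 5 lands with bottom-row=3; cleared 0 line(s) (total 0); column heights now [0 0 3 3 3 5 5], max=5
Test piece L rot0 at col 0 (width 3): heights before test = [0 0 3 3 3 5 5]; fits = True

Answer: yes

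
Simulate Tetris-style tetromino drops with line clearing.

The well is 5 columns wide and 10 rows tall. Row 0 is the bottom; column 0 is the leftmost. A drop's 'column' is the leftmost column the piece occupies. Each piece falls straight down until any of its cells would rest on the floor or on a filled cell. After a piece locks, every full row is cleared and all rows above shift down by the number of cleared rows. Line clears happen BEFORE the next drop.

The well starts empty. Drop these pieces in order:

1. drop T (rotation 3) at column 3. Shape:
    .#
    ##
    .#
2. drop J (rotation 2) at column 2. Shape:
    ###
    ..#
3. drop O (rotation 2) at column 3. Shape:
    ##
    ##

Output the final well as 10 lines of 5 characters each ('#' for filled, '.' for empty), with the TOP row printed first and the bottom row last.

Drop 1: T rot3 at col 3 lands with bottom-row=0; cleared 0 line(s) (total 0); column heights now [0 0 0 2 3], max=3
Drop 2: J rot2 at col 2 lands with bottom-row=3; cleared 0 line(s) (total 0); column heights now [0 0 5 5 5], max=5
Drop 3: O rot2 at col 3 lands with bottom-row=5; cleared 0 line(s) (total 0); column heights now [0 0 5 7 7], max=7

Answer: .....
.....
.....
...##
...##
..###
....#
....#
...##
....#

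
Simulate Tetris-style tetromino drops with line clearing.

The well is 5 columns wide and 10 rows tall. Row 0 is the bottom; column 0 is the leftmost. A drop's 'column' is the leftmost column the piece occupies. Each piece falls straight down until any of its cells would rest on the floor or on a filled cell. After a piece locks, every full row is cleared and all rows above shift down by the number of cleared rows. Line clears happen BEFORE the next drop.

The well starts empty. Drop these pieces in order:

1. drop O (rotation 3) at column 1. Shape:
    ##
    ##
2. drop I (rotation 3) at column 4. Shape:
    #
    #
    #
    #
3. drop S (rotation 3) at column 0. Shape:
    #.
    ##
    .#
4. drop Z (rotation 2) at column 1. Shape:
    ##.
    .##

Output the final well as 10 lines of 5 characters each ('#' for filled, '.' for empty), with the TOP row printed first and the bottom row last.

Answer: .....
.....
.....
.....
.....
.....
###..
.#..#
.##.#
.##.#

Derivation:
Drop 1: O rot3 at col 1 lands with bottom-row=0; cleared 0 line(s) (total 0); column heights now [0 2 2 0 0], max=2
Drop 2: I rot3 at col 4 lands with bottom-row=0; cleared 0 line(s) (total 0); column heights now [0 2 2 0 4], max=4
Drop 3: S rot3 at col 0 lands with bottom-row=2; cleared 0 line(s) (total 0); column heights now [5 4 2 0 4], max=5
Drop 4: Z rot2 at col 1 lands with bottom-row=3; cleared 1 line(s) (total 1); column heights now [4 4 4 0 3], max=4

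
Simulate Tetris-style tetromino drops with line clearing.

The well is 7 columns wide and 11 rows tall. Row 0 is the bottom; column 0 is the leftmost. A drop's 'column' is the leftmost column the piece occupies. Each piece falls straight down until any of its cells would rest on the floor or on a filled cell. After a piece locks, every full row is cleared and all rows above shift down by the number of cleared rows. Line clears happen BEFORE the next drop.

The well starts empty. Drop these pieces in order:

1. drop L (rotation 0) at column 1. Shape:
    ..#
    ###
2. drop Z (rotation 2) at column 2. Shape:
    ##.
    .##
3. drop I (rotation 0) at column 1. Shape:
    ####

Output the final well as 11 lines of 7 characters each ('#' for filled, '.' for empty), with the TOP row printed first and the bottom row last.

Answer: .......
.......
.......
.......
.......
.......
.####..
..##...
...##..
...#...
.###...

Derivation:
Drop 1: L rot0 at col 1 lands with bottom-row=0; cleared 0 line(s) (total 0); column heights now [0 1 1 2 0 0 0], max=2
Drop 2: Z rot2 at col 2 lands with bottom-row=2; cleared 0 line(s) (total 0); column heights now [0 1 4 4 3 0 0], max=4
Drop 3: I rot0 at col 1 lands with bottom-row=4; cleared 0 line(s) (total 0); column heights now [0 5 5 5 5 0 0], max=5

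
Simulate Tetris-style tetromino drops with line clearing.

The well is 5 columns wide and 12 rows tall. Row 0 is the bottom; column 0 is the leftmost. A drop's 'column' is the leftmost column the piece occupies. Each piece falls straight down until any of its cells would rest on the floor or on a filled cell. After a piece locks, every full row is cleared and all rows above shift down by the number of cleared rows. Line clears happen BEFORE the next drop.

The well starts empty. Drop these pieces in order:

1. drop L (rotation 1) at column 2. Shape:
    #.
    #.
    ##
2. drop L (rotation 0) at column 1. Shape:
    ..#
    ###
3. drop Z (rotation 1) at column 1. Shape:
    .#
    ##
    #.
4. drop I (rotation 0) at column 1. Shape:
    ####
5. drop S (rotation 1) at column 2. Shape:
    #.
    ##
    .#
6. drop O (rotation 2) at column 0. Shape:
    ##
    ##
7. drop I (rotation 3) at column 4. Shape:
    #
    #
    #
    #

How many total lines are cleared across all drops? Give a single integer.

Drop 1: L rot1 at col 2 lands with bottom-row=0; cleared 0 line(s) (total 0); column heights now [0 0 3 1 0], max=3
Drop 2: L rot0 at col 1 lands with bottom-row=3; cleared 0 line(s) (total 0); column heights now [0 4 4 5 0], max=5
Drop 3: Z rot1 at col 1 lands with bottom-row=4; cleared 0 line(s) (total 0); column heights now [0 6 7 5 0], max=7
Drop 4: I rot0 at col 1 lands with bottom-row=7; cleared 0 line(s) (total 0); column heights now [0 8 8 8 8], max=8
Drop 5: S rot1 at col 2 lands with bottom-row=8; cleared 0 line(s) (total 0); column heights now [0 8 11 10 8], max=11
Drop 6: O rot2 at col 0 lands with bottom-row=8; cleared 0 line(s) (total 0); column heights now [10 10 11 10 8], max=11
Drop 7: I rot3 at col 4 lands with bottom-row=8; cleared 1 line(s) (total 1); column heights now [9 9 10 9 11], max=11

Answer: 1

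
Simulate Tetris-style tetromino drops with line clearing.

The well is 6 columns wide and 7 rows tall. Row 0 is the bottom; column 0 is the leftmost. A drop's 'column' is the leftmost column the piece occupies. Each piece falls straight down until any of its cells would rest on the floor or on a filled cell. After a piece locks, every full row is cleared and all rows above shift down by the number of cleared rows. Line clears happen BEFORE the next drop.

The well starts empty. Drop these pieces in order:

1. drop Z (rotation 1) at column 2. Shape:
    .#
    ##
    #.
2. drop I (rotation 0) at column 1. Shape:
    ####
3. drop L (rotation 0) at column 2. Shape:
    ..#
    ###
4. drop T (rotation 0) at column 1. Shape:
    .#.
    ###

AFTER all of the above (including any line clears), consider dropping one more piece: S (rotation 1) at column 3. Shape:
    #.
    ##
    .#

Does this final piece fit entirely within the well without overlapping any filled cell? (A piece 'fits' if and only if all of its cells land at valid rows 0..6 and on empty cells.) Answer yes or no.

Drop 1: Z rot1 at col 2 lands with bottom-row=0; cleared 0 line(s) (total 0); column heights now [0 0 2 3 0 0], max=3
Drop 2: I rot0 at col 1 lands with bottom-row=3; cleared 0 line(s) (total 0); column heights now [0 4 4 4 4 0], max=4
Drop 3: L rot0 at col 2 lands with bottom-row=4; cleared 0 line(s) (total 0); column heights now [0 4 5 5 6 0], max=6
Drop 4: T rot0 at col 1 lands with bottom-row=5; cleared 0 line(s) (total 0); column heights now [0 6 7 6 6 0], max=7
Test piece S rot1 at col 3 (width 2): heights before test = [0 6 7 6 6 0]; fits = False

Answer: no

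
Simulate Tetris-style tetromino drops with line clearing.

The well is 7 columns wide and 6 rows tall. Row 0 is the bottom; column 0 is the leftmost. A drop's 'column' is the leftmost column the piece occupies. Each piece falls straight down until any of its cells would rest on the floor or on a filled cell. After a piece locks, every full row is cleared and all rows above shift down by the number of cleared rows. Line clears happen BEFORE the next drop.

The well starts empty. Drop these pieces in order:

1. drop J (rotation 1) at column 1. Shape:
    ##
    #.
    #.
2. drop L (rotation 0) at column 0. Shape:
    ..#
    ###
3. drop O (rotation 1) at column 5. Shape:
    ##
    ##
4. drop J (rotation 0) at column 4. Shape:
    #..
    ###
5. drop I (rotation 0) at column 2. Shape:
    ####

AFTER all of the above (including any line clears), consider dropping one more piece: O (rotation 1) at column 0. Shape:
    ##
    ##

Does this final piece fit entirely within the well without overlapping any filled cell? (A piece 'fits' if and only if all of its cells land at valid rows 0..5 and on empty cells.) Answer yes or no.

Drop 1: J rot1 at col 1 lands with bottom-row=0; cleared 0 line(s) (total 0); column heights now [0 3 3 0 0 0 0], max=3
Drop 2: L rot0 at col 0 lands with bottom-row=3; cleared 0 line(s) (total 0); column heights now [4 4 5 0 0 0 0], max=5
Drop 3: O rot1 at col 5 lands with bottom-row=0; cleared 0 line(s) (total 0); column heights now [4 4 5 0 0 2 2], max=5
Drop 4: J rot0 at col 4 lands with bottom-row=2; cleared 0 line(s) (total 0); column heights now [4 4 5 0 4 3 3], max=5
Drop 5: I rot0 at col 2 lands with bottom-row=5; cleared 0 line(s) (total 0); column heights now [4 4 6 6 6 6 3], max=6
Test piece O rot1 at col 0 (width 2): heights before test = [4 4 6 6 6 6 3]; fits = True

Answer: yes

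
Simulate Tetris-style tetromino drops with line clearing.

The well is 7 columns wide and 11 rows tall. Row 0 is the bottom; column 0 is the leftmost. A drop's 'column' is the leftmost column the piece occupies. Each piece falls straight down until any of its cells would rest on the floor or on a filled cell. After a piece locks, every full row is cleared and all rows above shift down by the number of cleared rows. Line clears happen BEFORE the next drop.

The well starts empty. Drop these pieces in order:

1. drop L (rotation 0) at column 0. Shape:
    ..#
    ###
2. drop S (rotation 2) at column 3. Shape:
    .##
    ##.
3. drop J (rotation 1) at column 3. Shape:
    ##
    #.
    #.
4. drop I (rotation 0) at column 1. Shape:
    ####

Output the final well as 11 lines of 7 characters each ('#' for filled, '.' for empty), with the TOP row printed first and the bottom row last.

Drop 1: L rot0 at col 0 lands with bottom-row=0; cleared 0 line(s) (total 0); column heights now [1 1 2 0 0 0 0], max=2
Drop 2: S rot2 at col 3 lands with bottom-row=0; cleared 0 line(s) (total 0); column heights now [1 1 2 1 2 2 0], max=2
Drop 3: J rot1 at col 3 lands with bottom-row=1; cleared 0 line(s) (total 0); column heights now [1 1 2 4 4 2 0], max=4
Drop 4: I rot0 at col 1 lands with bottom-row=4; cleared 0 line(s) (total 0); column heights now [1 5 5 5 5 2 0], max=5

Answer: .......
.......
.......
.......
.......
.......
.####..
...##..
...#...
..####.
#####..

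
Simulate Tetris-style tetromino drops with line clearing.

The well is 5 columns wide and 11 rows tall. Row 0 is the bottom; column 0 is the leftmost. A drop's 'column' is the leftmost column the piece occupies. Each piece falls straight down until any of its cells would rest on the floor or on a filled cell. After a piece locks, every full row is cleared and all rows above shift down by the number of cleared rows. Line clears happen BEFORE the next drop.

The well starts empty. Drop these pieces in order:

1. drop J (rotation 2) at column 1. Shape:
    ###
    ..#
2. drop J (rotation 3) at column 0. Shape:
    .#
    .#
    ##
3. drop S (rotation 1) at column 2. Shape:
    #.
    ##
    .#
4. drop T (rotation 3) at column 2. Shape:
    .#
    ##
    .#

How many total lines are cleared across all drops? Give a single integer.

Answer: 0

Derivation:
Drop 1: J rot2 at col 1 lands with bottom-row=0; cleared 0 line(s) (total 0); column heights now [0 2 2 2 0], max=2
Drop 2: J rot3 at col 0 lands with bottom-row=2; cleared 0 line(s) (total 0); column heights now [3 5 2 2 0], max=5
Drop 3: S rot1 at col 2 lands with bottom-row=2; cleared 0 line(s) (total 0); column heights now [3 5 5 4 0], max=5
Drop 4: T rot3 at col 2 lands with bottom-row=4; cleared 0 line(s) (total 0); column heights now [3 5 6 7 0], max=7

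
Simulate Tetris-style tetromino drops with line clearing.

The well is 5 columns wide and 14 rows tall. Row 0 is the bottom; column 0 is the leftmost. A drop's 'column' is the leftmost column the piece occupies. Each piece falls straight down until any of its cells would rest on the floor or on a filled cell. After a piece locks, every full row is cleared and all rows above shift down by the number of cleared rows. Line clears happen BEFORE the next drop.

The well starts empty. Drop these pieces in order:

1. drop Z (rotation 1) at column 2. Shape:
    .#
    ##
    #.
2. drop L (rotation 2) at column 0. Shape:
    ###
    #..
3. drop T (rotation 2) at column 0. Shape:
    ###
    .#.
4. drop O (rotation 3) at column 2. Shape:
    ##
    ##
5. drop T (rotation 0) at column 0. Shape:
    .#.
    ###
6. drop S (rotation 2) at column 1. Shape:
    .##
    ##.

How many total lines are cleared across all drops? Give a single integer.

Answer: 0

Derivation:
Drop 1: Z rot1 at col 2 lands with bottom-row=0; cleared 0 line(s) (total 0); column heights now [0 0 2 3 0], max=3
Drop 2: L rot2 at col 0 lands with bottom-row=1; cleared 0 line(s) (total 0); column heights now [3 3 3 3 0], max=3
Drop 3: T rot2 at col 0 lands with bottom-row=3; cleared 0 line(s) (total 0); column heights now [5 5 5 3 0], max=5
Drop 4: O rot3 at col 2 lands with bottom-row=5; cleared 0 line(s) (total 0); column heights now [5 5 7 7 0], max=7
Drop 5: T rot0 at col 0 lands with bottom-row=7; cleared 0 line(s) (total 0); column heights now [8 9 8 7 0], max=9
Drop 6: S rot2 at col 1 lands with bottom-row=9; cleared 0 line(s) (total 0); column heights now [8 10 11 11 0], max=11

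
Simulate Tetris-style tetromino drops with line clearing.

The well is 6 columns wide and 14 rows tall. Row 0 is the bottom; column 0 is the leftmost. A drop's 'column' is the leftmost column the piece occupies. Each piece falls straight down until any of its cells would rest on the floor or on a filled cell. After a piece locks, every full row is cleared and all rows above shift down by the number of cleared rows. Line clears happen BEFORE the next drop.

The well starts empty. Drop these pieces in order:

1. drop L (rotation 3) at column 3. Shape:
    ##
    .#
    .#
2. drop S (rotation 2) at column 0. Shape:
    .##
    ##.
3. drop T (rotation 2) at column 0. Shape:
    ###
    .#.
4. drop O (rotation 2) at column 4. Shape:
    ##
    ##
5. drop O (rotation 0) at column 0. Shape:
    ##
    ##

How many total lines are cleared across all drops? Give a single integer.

Drop 1: L rot3 at col 3 lands with bottom-row=0; cleared 0 line(s) (total 0); column heights now [0 0 0 3 3 0], max=3
Drop 2: S rot2 at col 0 lands with bottom-row=0; cleared 0 line(s) (total 0); column heights now [1 2 2 3 3 0], max=3
Drop 3: T rot2 at col 0 lands with bottom-row=2; cleared 0 line(s) (total 0); column heights now [4 4 4 3 3 0], max=4
Drop 4: O rot2 at col 4 lands with bottom-row=3; cleared 0 line(s) (total 0); column heights now [4 4 4 3 5 5], max=5
Drop 5: O rot0 at col 0 lands with bottom-row=4; cleared 0 line(s) (total 0); column heights now [6 6 4 3 5 5], max=6

Answer: 0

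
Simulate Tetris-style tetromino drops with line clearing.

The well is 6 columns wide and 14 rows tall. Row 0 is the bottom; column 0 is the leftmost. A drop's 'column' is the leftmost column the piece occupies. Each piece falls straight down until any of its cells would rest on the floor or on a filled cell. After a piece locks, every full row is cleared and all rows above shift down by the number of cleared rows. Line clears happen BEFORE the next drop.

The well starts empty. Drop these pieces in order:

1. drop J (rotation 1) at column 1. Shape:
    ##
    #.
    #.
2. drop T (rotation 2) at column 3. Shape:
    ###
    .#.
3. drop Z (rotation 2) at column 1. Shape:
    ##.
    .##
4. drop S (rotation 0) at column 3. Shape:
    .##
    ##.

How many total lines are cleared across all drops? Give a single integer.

Drop 1: J rot1 at col 1 lands with bottom-row=0; cleared 0 line(s) (total 0); column heights now [0 3 3 0 0 0], max=3
Drop 2: T rot2 at col 3 lands with bottom-row=0; cleared 0 line(s) (total 0); column heights now [0 3 3 2 2 2], max=3
Drop 3: Z rot2 at col 1 lands with bottom-row=3; cleared 0 line(s) (total 0); column heights now [0 5 5 4 2 2], max=5
Drop 4: S rot0 at col 3 lands with bottom-row=4; cleared 0 line(s) (total 0); column heights now [0 5 5 5 6 6], max=6

Answer: 0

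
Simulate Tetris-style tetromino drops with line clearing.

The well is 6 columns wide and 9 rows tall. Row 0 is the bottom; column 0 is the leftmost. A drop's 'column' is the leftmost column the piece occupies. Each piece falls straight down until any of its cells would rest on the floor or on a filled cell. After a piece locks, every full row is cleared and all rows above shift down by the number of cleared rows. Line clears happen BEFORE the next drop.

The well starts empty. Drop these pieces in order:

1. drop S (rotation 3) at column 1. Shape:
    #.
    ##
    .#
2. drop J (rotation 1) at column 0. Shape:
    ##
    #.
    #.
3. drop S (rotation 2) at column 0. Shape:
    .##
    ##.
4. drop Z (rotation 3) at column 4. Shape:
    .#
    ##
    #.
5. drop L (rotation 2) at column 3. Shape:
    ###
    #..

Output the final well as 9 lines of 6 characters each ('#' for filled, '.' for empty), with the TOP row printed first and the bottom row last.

Answer: ......
......
......
.##...
##....
##.###
##.#.#
###.##
..#.#.

Derivation:
Drop 1: S rot3 at col 1 lands with bottom-row=0; cleared 0 line(s) (total 0); column heights now [0 3 2 0 0 0], max=3
Drop 2: J rot1 at col 0 lands with bottom-row=1; cleared 0 line(s) (total 0); column heights now [4 4 2 0 0 0], max=4
Drop 3: S rot2 at col 0 lands with bottom-row=4; cleared 0 line(s) (total 0); column heights now [5 6 6 0 0 0], max=6
Drop 4: Z rot3 at col 4 lands with bottom-row=0; cleared 0 line(s) (total 0); column heights now [5 6 6 0 2 3], max=6
Drop 5: L rot2 at col 3 lands with bottom-row=2; cleared 0 line(s) (total 0); column heights now [5 6 6 4 4 4], max=6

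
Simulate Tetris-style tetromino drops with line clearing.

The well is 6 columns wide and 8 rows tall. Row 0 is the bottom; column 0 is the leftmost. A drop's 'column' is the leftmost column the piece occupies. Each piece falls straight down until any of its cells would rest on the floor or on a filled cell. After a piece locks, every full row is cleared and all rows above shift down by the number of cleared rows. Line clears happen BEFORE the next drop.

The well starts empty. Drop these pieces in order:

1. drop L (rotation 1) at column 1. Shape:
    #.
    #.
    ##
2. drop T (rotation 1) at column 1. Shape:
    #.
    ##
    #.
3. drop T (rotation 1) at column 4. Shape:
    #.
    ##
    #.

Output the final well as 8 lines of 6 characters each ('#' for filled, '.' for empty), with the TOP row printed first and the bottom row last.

Drop 1: L rot1 at col 1 lands with bottom-row=0; cleared 0 line(s) (total 0); column heights now [0 3 1 0 0 0], max=3
Drop 2: T rot1 at col 1 lands with bottom-row=3; cleared 0 line(s) (total 0); column heights now [0 6 5 0 0 0], max=6
Drop 3: T rot1 at col 4 lands with bottom-row=0; cleared 0 line(s) (total 0); column heights now [0 6 5 0 3 2], max=6

Answer: ......
......
.#....
.##...
.#....
.#..#.
.#..##
.##.#.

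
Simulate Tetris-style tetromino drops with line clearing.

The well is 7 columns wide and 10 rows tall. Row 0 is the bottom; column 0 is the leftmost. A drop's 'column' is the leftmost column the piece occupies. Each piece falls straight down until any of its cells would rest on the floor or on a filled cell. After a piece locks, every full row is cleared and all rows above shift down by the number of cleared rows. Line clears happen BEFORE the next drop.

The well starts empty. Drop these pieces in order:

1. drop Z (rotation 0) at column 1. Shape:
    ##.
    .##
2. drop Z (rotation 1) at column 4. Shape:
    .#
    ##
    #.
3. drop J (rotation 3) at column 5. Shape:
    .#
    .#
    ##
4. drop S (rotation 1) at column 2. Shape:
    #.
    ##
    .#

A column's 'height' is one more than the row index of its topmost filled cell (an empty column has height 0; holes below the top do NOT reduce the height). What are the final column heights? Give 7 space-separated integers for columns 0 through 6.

Answer: 0 2 4 3 2 4 6

Derivation:
Drop 1: Z rot0 at col 1 lands with bottom-row=0; cleared 0 line(s) (total 0); column heights now [0 2 2 1 0 0 0], max=2
Drop 2: Z rot1 at col 4 lands with bottom-row=0; cleared 0 line(s) (total 0); column heights now [0 2 2 1 2 3 0], max=3
Drop 3: J rot3 at col 5 lands with bottom-row=3; cleared 0 line(s) (total 0); column heights now [0 2 2 1 2 4 6], max=6
Drop 4: S rot1 at col 2 lands with bottom-row=1; cleared 0 line(s) (total 0); column heights now [0 2 4 3 2 4 6], max=6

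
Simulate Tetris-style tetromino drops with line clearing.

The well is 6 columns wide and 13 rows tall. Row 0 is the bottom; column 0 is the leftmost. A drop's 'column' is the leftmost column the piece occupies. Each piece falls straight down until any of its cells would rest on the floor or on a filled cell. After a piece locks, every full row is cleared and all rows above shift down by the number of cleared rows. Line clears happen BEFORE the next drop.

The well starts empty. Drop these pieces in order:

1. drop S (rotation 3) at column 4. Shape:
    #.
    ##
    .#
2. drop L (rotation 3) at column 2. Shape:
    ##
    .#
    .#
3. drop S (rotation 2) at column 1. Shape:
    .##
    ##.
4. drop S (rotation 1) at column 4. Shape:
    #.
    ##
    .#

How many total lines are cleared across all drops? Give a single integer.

Answer: 0

Derivation:
Drop 1: S rot3 at col 4 lands with bottom-row=0; cleared 0 line(s) (total 0); column heights now [0 0 0 0 3 2], max=3
Drop 2: L rot3 at col 2 lands with bottom-row=0; cleared 0 line(s) (total 0); column heights now [0 0 3 3 3 2], max=3
Drop 3: S rot2 at col 1 lands with bottom-row=3; cleared 0 line(s) (total 0); column heights now [0 4 5 5 3 2], max=5
Drop 4: S rot1 at col 4 lands with bottom-row=2; cleared 0 line(s) (total 0); column heights now [0 4 5 5 5 4], max=5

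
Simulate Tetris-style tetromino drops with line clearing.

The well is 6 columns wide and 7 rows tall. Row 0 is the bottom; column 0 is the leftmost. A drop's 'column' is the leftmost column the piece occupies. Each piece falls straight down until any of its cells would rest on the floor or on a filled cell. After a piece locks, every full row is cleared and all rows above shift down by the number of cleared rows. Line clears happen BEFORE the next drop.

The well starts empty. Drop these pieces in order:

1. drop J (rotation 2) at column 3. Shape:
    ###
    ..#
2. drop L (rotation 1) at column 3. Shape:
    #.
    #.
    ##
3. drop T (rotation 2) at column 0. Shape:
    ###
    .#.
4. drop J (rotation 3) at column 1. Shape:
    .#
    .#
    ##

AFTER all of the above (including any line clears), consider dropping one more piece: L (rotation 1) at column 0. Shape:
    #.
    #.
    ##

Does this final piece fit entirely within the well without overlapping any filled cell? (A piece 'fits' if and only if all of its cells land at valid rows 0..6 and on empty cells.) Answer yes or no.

Answer: yes

Derivation:
Drop 1: J rot2 at col 3 lands with bottom-row=0; cleared 0 line(s) (total 0); column heights now [0 0 0 2 2 2], max=2
Drop 2: L rot1 at col 3 lands with bottom-row=2; cleared 0 line(s) (total 0); column heights now [0 0 0 5 3 2], max=5
Drop 3: T rot2 at col 0 lands with bottom-row=0; cleared 1 line(s) (total 1); column heights now [0 1 0 4 2 1], max=4
Drop 4: J rot3 at col 1 lands with bottom-row=1; cleared 0 line(s) (total 1); column heights now [0 2 4 4 2 1], max=4
Test piece L rot1 at col 0 (width 2): heights before test = [0 2 4 4 2 1]; fits = True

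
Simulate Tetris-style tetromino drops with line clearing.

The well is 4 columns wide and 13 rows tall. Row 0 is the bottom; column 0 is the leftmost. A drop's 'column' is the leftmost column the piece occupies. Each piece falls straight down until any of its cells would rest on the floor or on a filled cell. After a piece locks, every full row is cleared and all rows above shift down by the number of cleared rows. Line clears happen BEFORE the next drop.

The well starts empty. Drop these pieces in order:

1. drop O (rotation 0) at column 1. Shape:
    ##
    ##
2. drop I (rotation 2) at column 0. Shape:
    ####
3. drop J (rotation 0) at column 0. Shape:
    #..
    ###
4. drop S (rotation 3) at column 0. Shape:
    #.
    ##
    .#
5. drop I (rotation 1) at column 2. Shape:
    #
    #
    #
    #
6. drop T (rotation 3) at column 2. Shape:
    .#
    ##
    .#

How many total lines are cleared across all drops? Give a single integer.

Answer: 1

Derivation:
Drop 1: O rot0 at col 1 lands with bottom-row=0; cleared 0 line(s) (total 0); column heights now [0 2 2 0], max=2
Drop 2: I rot2 at col 0 lands with bottom-row=2; cleared 1 line(s) (total 1); column heights now [0 2 2 0], max=2
Drop 3: J rot0 at col 0 lands with bottom-row=2; cleared 0 line(s) (total 1); column heights now [4 3 3 0], max=4
Drop 4: S rot3 at col 0 lands with bottom-row=3; cleared 0 line(s) (total 1); column heights now [6 5 3 0], max=6
Drop 5: I rot1 at col 2 lands with bottom-row=3; cleared 0 line(s) (total 1); column heights now [6 5 7 0], max=7
Drop 6: T rot3 at col 2 lands with bottom-row=6; cleared 0 line(s) (total 1); column heights now [6 5 8 9], max=9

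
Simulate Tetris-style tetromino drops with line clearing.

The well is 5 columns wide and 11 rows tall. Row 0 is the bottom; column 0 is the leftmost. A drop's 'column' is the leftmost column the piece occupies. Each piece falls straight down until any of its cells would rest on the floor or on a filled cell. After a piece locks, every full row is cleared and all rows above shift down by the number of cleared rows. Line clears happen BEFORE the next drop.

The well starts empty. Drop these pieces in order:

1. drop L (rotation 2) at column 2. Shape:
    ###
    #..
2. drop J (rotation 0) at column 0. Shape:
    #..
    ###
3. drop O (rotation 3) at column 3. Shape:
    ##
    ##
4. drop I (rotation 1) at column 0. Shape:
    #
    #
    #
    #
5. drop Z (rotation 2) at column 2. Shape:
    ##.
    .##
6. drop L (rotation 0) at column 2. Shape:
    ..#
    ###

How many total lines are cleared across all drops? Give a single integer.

Drop 1: L rot2 at col 2 lands with bottom-row=0; cleared 0 line(s) (total 0); column heights now [0 0 2 2 2], max=2
Drop 2: J rot0 at col 0 lands with bottom-row=2; cleared 0 line(s) (total 0); column heights now [4 3 3 2 2], max=4
Drop 3: O rot3 at col 3 lands with bottom-row=2; cleared 1 line(s) (total 1); column heights now [3 0 2 3 3], max=3
Drop 4: I rot1 at col 0 lands with bottom-row=3; cleared 0 line(s) (total 1); column heights now [7 0 2 3 3], max=7
Drop 5: Z rot2 at col 2 lands with bottom-row=3; cleared 0 line(s) (total 1); column heights now [7 0 5 5 4], max=7
Drop 6: L rot0 at col 2 lands with bottom-row=5; cleared 0 line(s) (total 1); column heights now [7 0 6 6 7], max=7

Answer: 1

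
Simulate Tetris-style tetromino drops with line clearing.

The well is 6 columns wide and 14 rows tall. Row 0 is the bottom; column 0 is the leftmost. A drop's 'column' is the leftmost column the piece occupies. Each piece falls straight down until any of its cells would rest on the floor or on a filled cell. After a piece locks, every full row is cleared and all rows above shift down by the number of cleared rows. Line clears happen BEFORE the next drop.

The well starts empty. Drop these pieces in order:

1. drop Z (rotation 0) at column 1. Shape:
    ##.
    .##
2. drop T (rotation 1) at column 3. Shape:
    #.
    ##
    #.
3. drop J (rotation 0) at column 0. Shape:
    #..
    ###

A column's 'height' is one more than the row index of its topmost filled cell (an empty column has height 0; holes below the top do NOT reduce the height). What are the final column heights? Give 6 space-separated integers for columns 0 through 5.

Drop 1: Z rot0 at col 1 lands with bottom-row=0; cleared 0 line(s) (total 0); column heights now [0 2 2 1 0 0], max=2
Drop 2: T rot1 at col 3 lands with bottom-row=1; cleared 0 line(s) (total 0); column heights now [0 2 2 4 3 0], max=4
Drop 3: J rot0 at col 0 lands with bottom-row=2; cleared 0 line(s) (total 0); column heights now [4 3 3 4 3 0], max=4

Answer: 4 3 3 4 3 0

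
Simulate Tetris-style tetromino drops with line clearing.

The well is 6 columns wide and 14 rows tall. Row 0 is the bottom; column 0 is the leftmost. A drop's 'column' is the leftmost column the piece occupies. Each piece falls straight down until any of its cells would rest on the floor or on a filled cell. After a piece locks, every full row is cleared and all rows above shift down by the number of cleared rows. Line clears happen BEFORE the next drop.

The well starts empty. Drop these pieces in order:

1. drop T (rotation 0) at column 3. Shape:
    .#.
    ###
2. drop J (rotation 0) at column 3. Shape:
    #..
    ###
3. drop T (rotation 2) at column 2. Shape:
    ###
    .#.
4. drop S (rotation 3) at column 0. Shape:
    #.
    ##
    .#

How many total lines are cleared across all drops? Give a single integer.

Answer: 0

Derivation:
Drop 1: T rot0 at col 3 lands with bottom-row=0; cleared 0 line(s) (total 0); column heights now [0 0 0 1 2 1], max=2
Drop 2: J rot0 at col 3 lands with bottom-row=2; cleared 0 line(s) (total 0); column heights now [0 0 0 4 3 3], max=4
Drop 3: T rot2 at col 2 lands with bottom-row=4; cleared 0 line(s) (total 0); column heights now [0 0 6 6 6 3], max=6
Drop 4: S rot3 at col 0 lands with bottom-row=0; cleared 0 line(s) (total 0); column heights now [3 2 6 6 6 3], max=6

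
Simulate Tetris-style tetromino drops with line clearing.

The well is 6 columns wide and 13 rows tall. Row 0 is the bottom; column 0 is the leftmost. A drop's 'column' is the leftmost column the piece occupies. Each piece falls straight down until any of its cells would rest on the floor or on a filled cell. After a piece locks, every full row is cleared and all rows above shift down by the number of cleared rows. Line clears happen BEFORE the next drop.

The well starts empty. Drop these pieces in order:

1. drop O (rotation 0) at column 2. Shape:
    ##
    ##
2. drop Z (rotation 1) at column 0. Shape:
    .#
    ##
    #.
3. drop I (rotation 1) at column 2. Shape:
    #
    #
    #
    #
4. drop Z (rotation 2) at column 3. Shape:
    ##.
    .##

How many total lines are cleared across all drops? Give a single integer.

Answer: 1

Derivation:
Drop 1: O rot0 at col 2 lands with bottom-row=0; cleared 0 line(s) (total 0); column heights now [0 0 2 2 0 0], max=2
Drop 2: Z rot1 at col 0 lands with bottom-row=0; cleared 0 line(s) (total 0); column heights now [2 3 2 2 0 0], max=3
Drop 3: I rot1 at col 2 lands with bottom-row=2; cleared 0 line(s) (total 0); column heights now [2 3 6 2 0 0], max=6
Drop 4: Z rot2 at col 3 lands with bottom-row=1; cleared 1 line(s) (total 1); column heights now [1 2 5 2 2 0], max=5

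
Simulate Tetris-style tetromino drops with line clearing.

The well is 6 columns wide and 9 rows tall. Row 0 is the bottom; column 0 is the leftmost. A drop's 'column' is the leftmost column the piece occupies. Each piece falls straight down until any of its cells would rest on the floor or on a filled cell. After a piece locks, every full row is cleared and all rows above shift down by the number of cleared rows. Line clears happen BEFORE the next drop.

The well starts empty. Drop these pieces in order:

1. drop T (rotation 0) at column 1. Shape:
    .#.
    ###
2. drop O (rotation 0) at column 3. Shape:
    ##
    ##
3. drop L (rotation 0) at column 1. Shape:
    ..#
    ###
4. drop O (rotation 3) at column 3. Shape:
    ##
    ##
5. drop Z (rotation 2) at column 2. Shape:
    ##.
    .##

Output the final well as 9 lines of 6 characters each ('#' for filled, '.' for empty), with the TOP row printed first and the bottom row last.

Drop 1: T rot0 at col 1 lands with bottom-row=0; cleared 0 line(s) (total 0); column heights now [0 1 2 1 0 0], max=2
Drop 2: O rot0 at col 3 lands with bottom-row=1; cleared 0 line(s) (total 0); column heights now [0 1 2 3 3 0], max=3
Drop 3: L rot0 at col 1 lands with bottom-row=3; cleared 0 line(s) (total 0); column heights now [0 4 4 5 3 0], max=5
Drop 4: O rot3 at col 3 lands with bottom-row=5; cleared 0 line(s) (total 0); column heights now [0 4 4 7 7 0], max=7
Drop 5: Z rot2 at col 2 lands with bottom-row=7; cleared 0 line(s) (total 0); column heights now [0 4 9 9 8 0], max=9

Answer: ..##..
...##.
...##.
...##.
...#..
.###..
...##.
..###.
.###..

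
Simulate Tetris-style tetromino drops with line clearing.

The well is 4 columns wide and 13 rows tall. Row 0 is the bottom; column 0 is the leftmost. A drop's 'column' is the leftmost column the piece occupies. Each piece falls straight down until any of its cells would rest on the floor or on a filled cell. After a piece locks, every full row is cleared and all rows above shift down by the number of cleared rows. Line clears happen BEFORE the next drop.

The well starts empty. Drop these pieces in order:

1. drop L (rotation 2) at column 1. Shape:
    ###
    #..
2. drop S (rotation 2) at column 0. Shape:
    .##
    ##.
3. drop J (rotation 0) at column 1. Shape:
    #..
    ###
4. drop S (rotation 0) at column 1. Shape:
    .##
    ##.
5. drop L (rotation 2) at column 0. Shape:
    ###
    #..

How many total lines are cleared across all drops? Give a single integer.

Drop 1: L rot2 at col 1 lands with bottom-row=0; cleared 0 line(s) (total 0); column heights now [0 2 2 2], max=2
Drop 2: S rot2 at col 0 lands with bottom-row=2; cleared 0 line(s) (total 0); column heights now [3 4 4 2], max=4
Drop 3: J rot0 at col 1 lands with bottom-row=4; cleared 0 line(s) (total 0); column heights now [3 6 5 5], max=6
Drop 4: S rot0 at col 1 lands with bottom-row=6; cleared 0 line(s) (total 0); column heights now [3 7 8 8], max=8
Drop 5: L rot2 at col 0 lands with bottom-row=7; cleared 0 line(s) (total 0); column heights now [9 9 9 8], max=9

Answer: 0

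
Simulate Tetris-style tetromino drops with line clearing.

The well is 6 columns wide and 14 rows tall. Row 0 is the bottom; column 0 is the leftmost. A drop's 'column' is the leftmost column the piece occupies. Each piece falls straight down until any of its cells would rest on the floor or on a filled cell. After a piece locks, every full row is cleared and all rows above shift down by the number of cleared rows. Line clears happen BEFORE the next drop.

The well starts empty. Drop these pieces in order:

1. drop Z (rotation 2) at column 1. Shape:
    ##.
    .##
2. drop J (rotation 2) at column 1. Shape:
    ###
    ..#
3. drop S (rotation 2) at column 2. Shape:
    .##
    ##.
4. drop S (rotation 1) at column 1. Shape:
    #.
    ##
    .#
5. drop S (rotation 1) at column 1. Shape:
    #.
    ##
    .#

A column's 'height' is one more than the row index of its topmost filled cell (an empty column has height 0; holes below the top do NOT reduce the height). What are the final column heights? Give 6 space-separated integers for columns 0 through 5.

Answer: 0 9 8 5 5 0

Derivation:
Drop 1: Z rot2 at col 1 lands with bottom-row=0; cleared 0 line(s) (total 0); column heights now [0 2 2 1 0 0], max=2
Drop 2: J rot2 at col 1 lands with bottom-row=1; cleared 0 line(s) (total 0); column heights now [0 3 3 3 0 0], max=3
Drop 3: S rot2 at col 2 lands with bottom-row=3; cleared 0 line(s) (total 0); column heights now [0 3 4 5 5 0], max=5
Drop 4: S rot1 at col 1 lands with bottom-row=4; cleared 0 line(s) (total 0); column heights now [0 7 6 5 5 0], max=7
Drop 5: S rot1 at col 1 lands with bottom-row=6; cleared 0 line(s) (total 0); column heights now [0 9 8 5 5 0], max=9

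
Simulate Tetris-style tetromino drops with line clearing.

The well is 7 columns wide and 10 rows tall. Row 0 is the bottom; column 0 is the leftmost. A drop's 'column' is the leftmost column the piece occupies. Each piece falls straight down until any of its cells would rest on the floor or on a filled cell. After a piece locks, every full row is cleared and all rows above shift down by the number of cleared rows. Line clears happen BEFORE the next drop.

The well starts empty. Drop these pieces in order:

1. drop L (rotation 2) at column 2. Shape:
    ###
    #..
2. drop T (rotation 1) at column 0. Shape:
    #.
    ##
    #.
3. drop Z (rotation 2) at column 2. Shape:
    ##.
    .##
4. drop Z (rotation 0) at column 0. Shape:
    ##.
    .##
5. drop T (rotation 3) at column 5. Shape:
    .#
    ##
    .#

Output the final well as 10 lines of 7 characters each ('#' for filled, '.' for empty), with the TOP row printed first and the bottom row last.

Answer: .......
.......
.......
.......
.......
##.....
.##....
..##...
#..##.#
#.#...#

Derivation:
Drop 1: L rot2 at col 2 lands with bottom-row=0; cleared 0 line(s) (total 0); column heights now [0 0 2 2 2 0 0], max=2
Drop 2: T rot1 at col 0 lands with bottom-row=0; cleared 0 line(s) (total 0); column heights now [3 2 2 2 2 0 0], max=3
Drop 3: Z rot2 at col 2 lands with bottom-row=2; cleared 0 line(s) (total 0); column heights now [3 2 4 4 3 0 0], max=4
Drop 4: Z rot0 at col 0 lands with bottom-row=4; cleared 0 line(s) (total 0); column heights now [6 6 5 4 3 0 0], max=6
Drop 5: T rot3 at col 5 lands with bottom-row=0; cleared 1 line(s) (total 1); column heights now [5 5 4 3 2 0 2], max=5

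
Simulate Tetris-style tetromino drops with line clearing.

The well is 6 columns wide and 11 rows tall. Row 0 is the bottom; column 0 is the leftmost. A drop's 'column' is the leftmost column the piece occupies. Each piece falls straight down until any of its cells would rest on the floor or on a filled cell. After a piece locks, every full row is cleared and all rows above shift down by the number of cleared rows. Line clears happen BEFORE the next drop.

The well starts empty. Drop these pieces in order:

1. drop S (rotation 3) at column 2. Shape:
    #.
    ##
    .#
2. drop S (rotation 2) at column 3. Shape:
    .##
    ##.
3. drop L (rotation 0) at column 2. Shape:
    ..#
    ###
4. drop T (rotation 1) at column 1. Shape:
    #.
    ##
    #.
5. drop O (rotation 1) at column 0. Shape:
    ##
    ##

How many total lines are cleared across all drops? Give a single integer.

Drop 1: S rot3 at col 2 lands with bottom-row=0; cleared 0 line(s) (total 0); column heights now [0 0 3 2 0 0], max=3
Drop 2: S rot2 at col 3 lands with bottom-row=2; cleared 0 line(s) (total 0); column heights now [0 0 3 3 4 4], max=4
Drop 3: L rot0 at col 2 lands with bottom-row=4; cleared 0 line(s) (total 0); column heights now [0 0 5 5 6 4], max=6
Drop 4: T rot1 at col 1 lands with bottom-row=4; cleared 0 line(s) (total 0); column heights now [0 7 6 5 6 4], max=7
Drop 5: O rot1 at col 0 lands with bottom-row=7; cleared 0 line(s) (total 0); column heights now [9 9 6 5 6 4], max=9

Answer: 0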